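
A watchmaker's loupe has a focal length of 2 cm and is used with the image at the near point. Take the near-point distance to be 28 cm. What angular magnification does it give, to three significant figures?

M = 1 + D/f = 1 + 28/2 = 15.000.

15.0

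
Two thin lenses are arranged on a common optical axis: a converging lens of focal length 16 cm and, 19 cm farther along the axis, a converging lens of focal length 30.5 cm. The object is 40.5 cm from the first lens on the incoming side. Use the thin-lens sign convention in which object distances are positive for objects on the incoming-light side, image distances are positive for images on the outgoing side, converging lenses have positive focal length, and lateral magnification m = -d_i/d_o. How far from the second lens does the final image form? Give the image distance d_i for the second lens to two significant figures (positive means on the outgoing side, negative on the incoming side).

First lens: d_i1 = 1/(1/16 - 1/40.5) = 26.449 cm.
Since 26.449 cm > 19 cm, the first image lies past the second lens and serves as a virtual object: d_o2 = L - d_i1 = -7.449 cm.
Second lens: d_i2 = 1/(1/30.5 - 1/(-7.449)) = 5.987 cm.

6.0 cm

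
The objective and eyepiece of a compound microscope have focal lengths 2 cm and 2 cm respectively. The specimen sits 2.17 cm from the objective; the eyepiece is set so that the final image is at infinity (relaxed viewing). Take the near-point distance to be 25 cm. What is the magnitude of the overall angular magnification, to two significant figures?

150

Objective: 1/d_i = 1/f_obj - 1/d_o = 1/2 - 1/2.17 = 0.03917 cm^-1, so d_i = 25.529 cm.
m_obj = -d_i/d_o = -25.529/2.17 = -11.765.
Eyepiece angular magnification (image at infinity): M_eye = D/f_e = 25/2 = 12.500.
Overall M = m_obj x M_eye = (-11.765)(12.500) = -147.06.
|M| = 147.06.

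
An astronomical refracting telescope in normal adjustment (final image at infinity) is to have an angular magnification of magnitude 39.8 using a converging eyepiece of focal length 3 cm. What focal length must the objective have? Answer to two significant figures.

|M| = f_obj/|f_eye|, so f_obj = |M| x |f_eye| = 39.8 x 3 = 119.400 cm.

120 cm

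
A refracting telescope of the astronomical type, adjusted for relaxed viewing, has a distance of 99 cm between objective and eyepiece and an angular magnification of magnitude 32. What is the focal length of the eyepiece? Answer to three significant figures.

In normal adjustment the tube length equals f_obj + f_eye and |M| = f_obj/f_eye.
So f_obj = 32 f_eye and 32 f_eye + f_eye = 99 cm, giving f_eye = 99/33 = 3.000 cm and f_obj = 96.000 cm.

3.00 cm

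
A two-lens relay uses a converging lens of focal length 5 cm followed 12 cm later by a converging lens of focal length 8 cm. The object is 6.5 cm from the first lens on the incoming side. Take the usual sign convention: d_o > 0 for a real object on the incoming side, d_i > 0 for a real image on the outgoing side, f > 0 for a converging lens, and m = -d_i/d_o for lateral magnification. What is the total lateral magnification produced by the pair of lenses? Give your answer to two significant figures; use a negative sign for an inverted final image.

-1.5

Applying the thin-lens equation to the first lens, 1/5 = 1/6.5 + 1/d_i1, which gives d_i1 = 21.667 cm.
Its lateral magnification is m_1 = -d_i1/d_o1 = -(21.667)/6.5 = -3.3333.
Since 21.667 cm > 12 cm, the first image lies past the second lens and serves as a virtual object: d_o2 = L - d_i1 = -9.667 cm.
Applying the thin-lens equation again with f_2 = 8 cm and d_o2 = -9.667 cm gives d_i2 = 4.377 cm.
m_2 = -(4.377)/(-9.667) = 0.4528.
The system's lateral magnification is m_1 m_2 = (-3.3333)(0.4528) = -1.5094.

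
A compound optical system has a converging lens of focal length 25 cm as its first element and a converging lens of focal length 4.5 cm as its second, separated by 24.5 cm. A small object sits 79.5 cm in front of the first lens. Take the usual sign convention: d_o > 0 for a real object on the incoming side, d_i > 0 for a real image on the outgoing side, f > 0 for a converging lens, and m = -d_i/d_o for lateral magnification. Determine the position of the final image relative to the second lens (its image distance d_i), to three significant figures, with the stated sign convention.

First lens: d_i1 = 1/(1/25 - 1/79.5) = 36.468 cm.
This image would form 36.468 cm past lens 1, i.e. 11.968 cm beyond lens 2, so it is a virtual object for lens 2: d_o2 = 24.5 - 36.468 = -11.968 cm.
Second lens: d_i2 = 1/(1/4.5 - 1/(-11.968)) = 3.270 cm.

3.27 cm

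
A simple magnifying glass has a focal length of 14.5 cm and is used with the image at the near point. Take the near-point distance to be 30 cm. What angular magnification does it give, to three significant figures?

3.07

M = 1 + D/f = 1 + 30/14.5 = 3.069.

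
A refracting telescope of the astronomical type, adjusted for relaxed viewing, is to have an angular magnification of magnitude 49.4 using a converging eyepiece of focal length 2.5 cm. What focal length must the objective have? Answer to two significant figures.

120 cm

|M| = f_obj/|f_eye|, so f_obj = |M| x |f_eye| = 49.4 x 2.5 = 123.500 cm.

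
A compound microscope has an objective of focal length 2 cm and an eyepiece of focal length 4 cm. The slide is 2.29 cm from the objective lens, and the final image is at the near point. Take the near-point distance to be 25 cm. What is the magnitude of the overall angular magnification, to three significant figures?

Objective: 1/d_i = 1/f_obj - 1/d_o = 1/2 - 1/2.29 = 0.06332 cm^-1, so d_i = 15.793 cm.
m_obj = -d_i/d_o = -15.793/2.29 = -6.897.
Eyepiece angular magnification (image at near point): M_eye = 1 + D/f_e = 1 + 25/4 = 7.250.
Overall M = m_obj x M_eye = (-6.897)(7.250) = -50.00.
|M| = 50.00.

50.0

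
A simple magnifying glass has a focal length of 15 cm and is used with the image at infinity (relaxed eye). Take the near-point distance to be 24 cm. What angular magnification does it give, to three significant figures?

1.60

M = D/f = 24/15 = 1.600.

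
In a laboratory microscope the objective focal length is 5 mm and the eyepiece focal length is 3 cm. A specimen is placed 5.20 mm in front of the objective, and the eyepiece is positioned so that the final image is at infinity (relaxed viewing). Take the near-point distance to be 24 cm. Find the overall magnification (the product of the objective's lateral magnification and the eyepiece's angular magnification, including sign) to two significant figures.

-200

Convert to cm: f_obj = 5 mm = 0.5 cm; d_o = 5.20 mm = 0.52 cm.
Objective: 1/d_i = 1/f_obj - 1/d_o = 1/0.5 - 1/0.52 = 0.07692 cm^-1, so d_i = 13.000 cm.
m_obj = -d_i/d_o = -13.000/0.52 = -25.000.
Eyepiece angular magnification (image at infinity): M_eye = D/f_e = 24/3 = 8.000.
Overall M = m_obj x M_eye = (-25.000)(8.000) = -200.00.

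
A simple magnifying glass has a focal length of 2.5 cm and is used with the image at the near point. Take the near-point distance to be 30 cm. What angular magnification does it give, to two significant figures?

M = 1 + D/f = 1 + 30/2.5 = 13.000.

13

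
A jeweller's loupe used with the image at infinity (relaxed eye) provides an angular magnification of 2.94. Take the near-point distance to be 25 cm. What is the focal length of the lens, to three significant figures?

For the image at infinity, M = D/f.
f = D/M = 25/2.94 = 8.503 cm.

8.50 cm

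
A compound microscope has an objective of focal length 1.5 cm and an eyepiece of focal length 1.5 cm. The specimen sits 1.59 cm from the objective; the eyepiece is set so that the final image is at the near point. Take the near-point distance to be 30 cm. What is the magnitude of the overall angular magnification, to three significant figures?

350

Objective: 1/d_i = 1/f_obj - 1/d_o = 1/1.5 - 1/1.59 = 0.03774 cm^-1, so d_i = 26.500 cm.
m_obj = -d_i/d_o = -26.500/1.59 = -16.667.
Eyepiece angular magnification (image at near point): M_eye = 1 + D/f_e = 1 + 30/1.5 = 21.000.
Overall M = m_obj x M_eye = (-16.667)(21.000) = -350.00.
|M| = 350.00.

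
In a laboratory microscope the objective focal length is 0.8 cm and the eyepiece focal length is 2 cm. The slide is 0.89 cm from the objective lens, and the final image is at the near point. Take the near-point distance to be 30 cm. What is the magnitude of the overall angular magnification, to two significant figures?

140

Objective: 1/d_i = 1/f_obj - 1/d_o = 1/0.8 - 1/0.89 = 0.12640 cm^-1, so d_i = 7.911 cm.
m_obj = -d_i/d_o = -7.911/0.89 = -8.889.
Eyepiece angular magnification (image at near point): M_eye = 1 + D/f_e = 1 + 30/2 = 16.000.
Overall M = m_obj x M_eye = (-8.889)(16.000) = -142.22.
|M| = 142.22.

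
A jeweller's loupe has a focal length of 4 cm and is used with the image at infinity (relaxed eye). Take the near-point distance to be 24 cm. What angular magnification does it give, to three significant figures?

6.00

M = D/f = 24/4 = 6.000.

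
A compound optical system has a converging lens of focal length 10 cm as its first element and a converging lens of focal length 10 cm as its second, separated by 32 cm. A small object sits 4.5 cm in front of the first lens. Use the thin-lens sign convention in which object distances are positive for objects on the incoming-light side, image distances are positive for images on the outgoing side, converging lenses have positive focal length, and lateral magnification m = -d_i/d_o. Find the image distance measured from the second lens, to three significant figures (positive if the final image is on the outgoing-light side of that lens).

Lens 1: 1/d_i1 = 1/f_1 - 1/d_o1 = 1/10 - 1/4.5 = -0.12222 cm^-1, so d_i1 = -8.182 cm.
With d_i1 < 0 the first image is virtual and lies on the object side; the object distance for lens 2 is d_o2 = 32 - (-8.182) = 40.182 cm.
Lens 2: 1/d_i2 = 1/f_2 - 1/d_o2 = 1/10 - 1/(40.182) = 0.07511 cm^-1, so d_i2 = 13.313 cm.

13.3 cm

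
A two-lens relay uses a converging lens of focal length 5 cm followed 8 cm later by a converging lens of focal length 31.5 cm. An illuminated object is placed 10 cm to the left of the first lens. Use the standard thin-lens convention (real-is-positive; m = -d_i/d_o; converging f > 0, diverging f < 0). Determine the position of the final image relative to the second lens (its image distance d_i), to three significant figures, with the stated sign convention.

First lens: d_i1 = 1/(1/5 - 1/10) = 10.000 cm.
This image would form 10.000 cm past lens 1, i.e. 2.000 cm beyond lens 2, so it is a virtual object for lens 2: d_o2 = 8 - 10.000 = -2.000 cm.
Second lens: d_i2 = 1/(1/31.5 - 1/(-2.000)) = 1.881 cm.

1.88 cm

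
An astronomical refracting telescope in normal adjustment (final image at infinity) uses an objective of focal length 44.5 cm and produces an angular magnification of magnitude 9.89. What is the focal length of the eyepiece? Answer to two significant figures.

4.5 cm

|M| = f_obj/f_eye, so f_eye = f_obj/|M| = 44.5/9.89 = 4.499 cm.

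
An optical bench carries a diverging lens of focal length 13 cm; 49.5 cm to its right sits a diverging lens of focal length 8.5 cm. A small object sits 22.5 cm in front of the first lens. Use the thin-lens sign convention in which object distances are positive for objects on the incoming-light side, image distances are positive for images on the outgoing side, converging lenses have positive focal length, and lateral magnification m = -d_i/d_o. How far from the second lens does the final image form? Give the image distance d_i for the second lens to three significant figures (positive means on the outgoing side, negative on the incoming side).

Applying the thin-lens equation to the first lens, 1/(-13) = 1/22.5 + 1/d_i1, which gives d_i1 = -8.239 cm.
With d_i1 < 0 the first image is virtual and lies on the object side; the object distance for lens 2 is d_o2 = 49.5 - (-8.239) = 57.739 cm.
Applying the thin-lens equation again with f_2 = -8.5 cm and d_o2 = 57.739 cm gives d_i2 = -7.409 cm.

-7.41 cm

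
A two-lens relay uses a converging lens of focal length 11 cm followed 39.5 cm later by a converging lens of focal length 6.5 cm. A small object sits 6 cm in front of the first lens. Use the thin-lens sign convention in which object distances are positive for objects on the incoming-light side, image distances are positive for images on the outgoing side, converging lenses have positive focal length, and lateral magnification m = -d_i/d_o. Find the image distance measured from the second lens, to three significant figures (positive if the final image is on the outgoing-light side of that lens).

Lens 1: 1/d_i1 = 1/f_1 - 1/d_o1 = 1/11 - 1/6 = -0.07576 cm^-1, so d_i1 = -13.200 cm.
With d_i1 < 0 the first image is virtual and lies on the object side; the object distance for lens 2 is d_o2 = 39.5 - (-13.200) = 52.700 cm.
Lens 2: 1/d_i2 = 1/f_2 - 1/d_o2 = 1/6.5 - 1/(52.700) = 0.13487 cm^-1, so d_i2 = 7.415 cm.

7.41 cm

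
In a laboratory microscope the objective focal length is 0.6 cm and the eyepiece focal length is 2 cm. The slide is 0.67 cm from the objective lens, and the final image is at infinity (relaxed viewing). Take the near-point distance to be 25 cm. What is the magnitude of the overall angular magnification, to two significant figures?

110

Objective: 1/d_i = 1/f_obj - 1/d_o = 1/0.6 - 1/0.67 = 0.17413 cm^-1, so d_i = 5.743 cm.
m_obj = -d_i/d_o = -5.743/0.67 = -8.571.
Eyepiece angular magnification (image at infinity): M_eye = D/f_e = 25/2 = 12.500.
Overall M = m_obj x M_eye = (-8.571)(12.500) = -107.14.
|M| = 107.14.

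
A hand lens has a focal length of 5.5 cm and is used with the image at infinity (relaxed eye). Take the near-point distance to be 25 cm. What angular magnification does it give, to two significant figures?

M = D/f = 25/5.5 = 4.545.

4.5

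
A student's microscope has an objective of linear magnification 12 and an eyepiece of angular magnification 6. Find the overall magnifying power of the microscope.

The overall magnification of a compound microscope is the product of the objective and eyepiece magnifications:
M = M_obj x M_eye = 12 x 6 = 72.

72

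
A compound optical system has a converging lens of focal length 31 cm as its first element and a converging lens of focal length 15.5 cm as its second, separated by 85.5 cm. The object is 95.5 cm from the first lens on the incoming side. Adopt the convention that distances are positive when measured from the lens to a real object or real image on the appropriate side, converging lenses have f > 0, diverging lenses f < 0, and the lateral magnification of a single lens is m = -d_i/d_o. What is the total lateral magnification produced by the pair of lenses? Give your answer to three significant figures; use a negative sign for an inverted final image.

Lens 1: 1/d_i1 = 1/f_1 - 1/d_o1 = 1/31 - 1/95.5 = 0.02179 cm^-1, so d_i1 = 45.899 cm.
m_1 = -(45.899)/95.5 = -0.4806.
The intermediate image is 45.899 cm to the right of lens 1, so d_o2 = L - d_i1 = 85.5 - 45.899 = 39.601 cm.
Lens 2: 1/d_i2 = 1/f_2 - 1/d_o2 = 1/15.5 - 1/(39.601) = 0.03926 cm^-1, so d_i2 = 25.469 cm.
m_2 = -(25.469)/(39.601) = -0.6431.
Overall magnification: m = m_1 m_2 = 0.3091.

0.309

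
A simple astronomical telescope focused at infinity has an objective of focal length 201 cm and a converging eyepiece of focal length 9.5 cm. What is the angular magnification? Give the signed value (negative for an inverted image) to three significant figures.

-21.2

M = -f_obj/f_eye = -201/(9.5) = -21.158.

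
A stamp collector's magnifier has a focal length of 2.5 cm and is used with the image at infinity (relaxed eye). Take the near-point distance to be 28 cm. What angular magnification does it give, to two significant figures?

M = D/f = 28/2.5 = 11.200.

11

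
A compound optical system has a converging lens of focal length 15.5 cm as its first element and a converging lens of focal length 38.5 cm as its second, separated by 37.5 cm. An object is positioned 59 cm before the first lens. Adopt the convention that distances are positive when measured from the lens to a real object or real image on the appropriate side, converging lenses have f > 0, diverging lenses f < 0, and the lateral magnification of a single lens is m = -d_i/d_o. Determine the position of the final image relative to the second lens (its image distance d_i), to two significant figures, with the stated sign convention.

Applying the thin-lens equation to the first lens, 1/15.5 = 1/59 + 1/d_i1, which gives d_i1 = 21.023 cm.
The intermediate image is 21.023 cm to the right of lens 1, so d_o2 = L - d_i1 = 37.5 - 21.023 = 16.477 cm.
Applying the thin-lens equation again with f_2 = 38.5 cm and d_o2 = 16.477 cm gives d_i2 = -28.805 cm.

-29 cm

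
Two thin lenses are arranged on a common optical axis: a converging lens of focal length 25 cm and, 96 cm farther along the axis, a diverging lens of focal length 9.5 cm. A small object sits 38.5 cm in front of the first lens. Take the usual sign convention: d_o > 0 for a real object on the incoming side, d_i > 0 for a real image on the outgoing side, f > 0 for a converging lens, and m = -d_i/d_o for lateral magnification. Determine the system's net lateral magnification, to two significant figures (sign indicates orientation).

-0.51

Applying the thin-lens equation to the first lens, 1/25 = 1/38.5 + 1/d_i1, which gives d_i1 = 71.296 cm.
Its lateral magnification is m_1 = -d_i1/d_o1 = -(71.296)/38.5 = -1.8519.
Object distance for lens 2: d_o2 = 96 - 71.296 = 24.704 cm.
Applying the thin-lens equation again with f_2 = -9.5 cm and d_o2 = 24.704 cm gives d_i2 = -6.861 cm.
m_2 = -(-6.861)/(24.704) = 0.2777.
Total m = m_1 x m_2 = (-1.8519)(0.2777) = -0.5143.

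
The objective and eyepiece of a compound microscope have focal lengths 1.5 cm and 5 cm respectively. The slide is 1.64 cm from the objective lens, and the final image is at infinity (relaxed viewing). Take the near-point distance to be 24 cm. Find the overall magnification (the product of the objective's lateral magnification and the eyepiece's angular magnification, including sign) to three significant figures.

Objective: 1/d_i = 1/f_obj - 1/d_o = 1/1.5 - 1/1.64 = 0.05691 cm^-1, so d_i = 17.571 cm.
m_obj = -d_i/d_o = -17.571/1.64 = -10.714.
Eyepiece angular magnification (image at infinity): M_eye = D/f_e = 24/5 = 4.800.
Overall M = m_obj x M_eye = (-10.714)(4.800) = -51.43.

-51.4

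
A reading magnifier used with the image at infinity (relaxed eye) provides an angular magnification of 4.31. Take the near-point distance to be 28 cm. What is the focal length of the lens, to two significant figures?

6.5 cm

For the image at infinity, M = D/f.
f = D/M = 28/4.31 = 6.497 cm.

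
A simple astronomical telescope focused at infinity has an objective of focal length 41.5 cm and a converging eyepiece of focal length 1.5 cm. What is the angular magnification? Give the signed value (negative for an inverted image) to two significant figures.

M = -f_obj/f_eye = -41.5/(1.5) = -27.667.

-28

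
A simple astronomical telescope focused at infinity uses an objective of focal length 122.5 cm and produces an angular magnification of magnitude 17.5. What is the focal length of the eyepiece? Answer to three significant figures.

|M| = f_obj/f_eye, so f_eye = f_obj/|M| = 122.5/17.5 = 7.000 cm.

7.00 cm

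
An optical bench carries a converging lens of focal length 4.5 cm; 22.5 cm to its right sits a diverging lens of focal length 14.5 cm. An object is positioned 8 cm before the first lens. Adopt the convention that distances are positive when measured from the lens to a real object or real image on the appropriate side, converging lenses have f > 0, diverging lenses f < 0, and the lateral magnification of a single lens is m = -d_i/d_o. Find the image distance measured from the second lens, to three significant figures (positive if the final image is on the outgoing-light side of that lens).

-6.63 cm

Lens 1: 1/d_i1 = 1/f_1 - 1/d_o1 = 1/4.5 - 1/8 = 0.09722 cm^-1, so d_i1 = 10.286 cm.
The intermediate image is 10.286 cm to the right of lens 1, so d_o2 = L - d_i1 = 22.5 - 10.286 = 12.214 cm.
Lens 2: 1/d_i2 = 1/f_2 - 1/d_o2 = 1/(-14.5) - 1/(12.214) = -0.15084 cm^-1, so d_i2 = -6.630 cm.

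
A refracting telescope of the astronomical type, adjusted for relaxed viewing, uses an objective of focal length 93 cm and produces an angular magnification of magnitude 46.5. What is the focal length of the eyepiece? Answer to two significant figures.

|M| = f_obj/f_eye, so f_eye = f_obj/|M| = 93/46.5 = 2.000 cm.

2.0 cm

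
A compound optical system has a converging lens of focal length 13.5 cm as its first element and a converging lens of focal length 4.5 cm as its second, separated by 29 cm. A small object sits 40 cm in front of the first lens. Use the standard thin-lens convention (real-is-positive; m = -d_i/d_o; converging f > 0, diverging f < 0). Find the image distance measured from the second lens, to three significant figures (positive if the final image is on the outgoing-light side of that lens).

9.41 cm

Applying the thin-lens equation to the first lens, 1/13.5 = 1/40 + 1/d_i1, which gives d_i1 = 20.377 cm.
The intermediate image is 20.377 cm to the right of lens 1, so d_o2 = L - d_i1 = 29 - 20.377 = 8.623 cm.
Applying the thin-lens equation again with f_2 = 4.5 cm and d_o2 = 8.623 cm gives d_i2 = 9.412 cm.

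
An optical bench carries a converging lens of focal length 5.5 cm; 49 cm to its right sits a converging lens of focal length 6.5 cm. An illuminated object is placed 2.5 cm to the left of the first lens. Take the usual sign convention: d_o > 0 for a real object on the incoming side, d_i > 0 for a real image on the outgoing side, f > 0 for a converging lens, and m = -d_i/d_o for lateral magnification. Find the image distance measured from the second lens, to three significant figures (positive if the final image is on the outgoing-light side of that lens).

7.40 cm

Applying the thin-lens equation to the first lens, 1/5.5 = 1/2.5 + 1/d_i1, which gives d_i1 = -4.583 cm.
The intermediate image is virtual, 4.583 cm to the left of lens 1, so d_o2 = L - d_i1 = 49 - (-4.583) = 53.583 cm.
Applying the thin-lens equation again with f_2 = 6.5 cm and d_o2 = 53.583 cm gives d_i2 = 7.397 cm.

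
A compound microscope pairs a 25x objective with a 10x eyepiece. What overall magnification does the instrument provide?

The overall magnification of a compound microscope is the product of the objective and eyepiece magnifications:
M = M_obj x M_eye = 25 x 10 = 250.

250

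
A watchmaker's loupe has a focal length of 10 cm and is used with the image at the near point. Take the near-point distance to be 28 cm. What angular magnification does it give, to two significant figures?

M = 1 + D/f = 1 + 28/10 = 3.800.

3.8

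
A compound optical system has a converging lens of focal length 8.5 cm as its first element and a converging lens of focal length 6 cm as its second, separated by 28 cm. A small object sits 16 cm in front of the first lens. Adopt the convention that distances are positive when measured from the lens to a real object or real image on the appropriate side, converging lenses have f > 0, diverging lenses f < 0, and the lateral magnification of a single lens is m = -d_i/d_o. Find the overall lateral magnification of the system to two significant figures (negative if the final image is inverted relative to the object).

Applying the thin-lens equation to the first lens, 1/8.5 = 1/16 + 1/d_i1, which gives d_i1 = 18.133 cm.
Its lateral magnification is m_1 = -d_i1/d_o1 = -(18.133)/16 = -1.1333.
Object distance for lens 2: d_o2 = 28 - 18.133 = 9.867 cm.
Applying the thin-lens equation again with f_2 = 6 cm and d_o2 = 9.867 cm gives d_i2 = 15.310 cm.
m_2 = -(15.310)/(9.867) = -1.5517.
The system's lateral magnification is m_1 m_2 = (-1.1333)(-1.5517) = 1.7586.

1.8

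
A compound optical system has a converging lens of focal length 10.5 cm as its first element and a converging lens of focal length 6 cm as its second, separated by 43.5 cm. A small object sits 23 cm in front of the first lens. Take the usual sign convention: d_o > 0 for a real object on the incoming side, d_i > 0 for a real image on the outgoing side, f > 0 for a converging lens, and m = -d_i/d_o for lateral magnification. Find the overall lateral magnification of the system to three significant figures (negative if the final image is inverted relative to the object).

Lens 1: 1/d_i1 = 1/f_1 - 1/d_o1 = 1/10.5 - 1/23 = 0.05176 cm^-1, so d_i1 = 19.320 cm.
m_1 = -(19.320)/23 = -0.8400.
Object distance for lens 2: d_o2 = 43.5 - 19.320 = 24.180 cm.
Lens 2: 1/d_i2 = 1/f_2 - 1/d_o2 = 1/6 - 1/(24.180) = 0.12531 cm^-1, so d_i2 = 7.980 cm.
m_2 = -(7.980)/(24.180) = -0.3300.
The system's lateral magnification is m_1 m_2 = (-0.8400)(-0.3300) = 0.2772.

0.277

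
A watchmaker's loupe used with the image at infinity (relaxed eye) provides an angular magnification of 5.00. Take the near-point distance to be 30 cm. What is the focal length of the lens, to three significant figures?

For the image at infinity, M = D/f.
f = D/M = 30/5.0 = 6.000 cm.

6.00 cm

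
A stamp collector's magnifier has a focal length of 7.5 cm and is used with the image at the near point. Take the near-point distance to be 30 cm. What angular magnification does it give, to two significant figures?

M = 1 + D/f = 1 + 30/7.5 = 5.000.

5.0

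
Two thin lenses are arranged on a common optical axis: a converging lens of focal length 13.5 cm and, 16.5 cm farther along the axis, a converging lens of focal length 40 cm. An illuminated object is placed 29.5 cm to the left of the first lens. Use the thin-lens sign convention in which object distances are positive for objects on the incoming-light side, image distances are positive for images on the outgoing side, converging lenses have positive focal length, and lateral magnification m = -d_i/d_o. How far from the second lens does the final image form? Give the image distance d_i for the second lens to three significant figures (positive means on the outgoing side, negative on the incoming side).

6.94 cm

First lens: d_i1 = 1/(1/13.5 - 1/29.5) = 24.891 cm.
This image would form 24.891 cm past lens 1, i.e. 8.391 cm beyond lens 2, so it is a virtual object for lens 2: d_o2 = 16.5 - 24.891 = -8.391 cm.
Second lens: d_i2 = 1/(1/40 - 1/(-8.391)) = 6.936 cm.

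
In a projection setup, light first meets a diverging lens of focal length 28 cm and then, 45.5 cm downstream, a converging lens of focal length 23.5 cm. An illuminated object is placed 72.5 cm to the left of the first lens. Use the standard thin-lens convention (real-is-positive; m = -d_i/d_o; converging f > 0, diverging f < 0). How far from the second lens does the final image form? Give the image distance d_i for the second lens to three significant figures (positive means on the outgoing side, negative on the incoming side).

Lens 1: 1/d_i1 = 1/f_1 - 1/d_o1 = 1/(-28) - 1/72.5 = -0.04951 cm^-1, so d_i1 = -20.199 cm.
With d_i1 < 0 the first image is virtual and lies on the object side; the object distance for lens 2 is d_o2 = 45.5 - (-20.199) = 65.699 cm.
Lens 2: 1/d_i2 = 1/f_2 - 1/d_o2 = 1/23.5 - 1/(65.699) = 0.02733 cm^-1, so d_i2 = 36.587 cm.

36.6 cm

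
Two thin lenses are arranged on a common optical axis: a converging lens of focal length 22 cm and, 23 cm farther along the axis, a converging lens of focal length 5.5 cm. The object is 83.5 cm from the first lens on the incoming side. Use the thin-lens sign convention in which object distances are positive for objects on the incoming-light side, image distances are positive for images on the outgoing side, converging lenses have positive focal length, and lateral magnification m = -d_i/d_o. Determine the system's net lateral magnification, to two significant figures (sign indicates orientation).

Applying the thin-lens equation to the first lens, 1/22 = 1/83.5 + 1/d_i1, which gives d_i1 = 29.870 cm.
Its lateral magnification is m_1 = -d_i1/d_o1 = -(29.870)/83.5 = -0.3577.
Since 29.870 cm > 23 cm, the first image lies past the second lens and serves as a virtual object: d_o2 = L - d_i1 = -6.870 cm.
Applying the thin-lens equation again with f_2 = 5.5 cm and d_o2 = -6.870 cm gives d_i2 = 3.055 cm.
m_2 = -(3.055)/(-6.870) = 0.4446.
The system's lateral magnification is m_1 m_2 = (-0.3577)(0.4446) = -0.1591.

-0.16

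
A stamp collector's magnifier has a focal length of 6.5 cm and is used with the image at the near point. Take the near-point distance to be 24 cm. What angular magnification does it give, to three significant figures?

4.69

M = 1 + D/f = 1 + 24/6.5 = 4.692.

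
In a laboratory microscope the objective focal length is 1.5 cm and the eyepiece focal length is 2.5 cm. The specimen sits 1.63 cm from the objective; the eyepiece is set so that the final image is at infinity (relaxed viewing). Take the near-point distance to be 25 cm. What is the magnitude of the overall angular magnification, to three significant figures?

115

Objective: 1/d_i = 1/f_obj - 1/d_o = 1/1.5 - 1/1.63 = 0.05317 cm^-1, so d_i = 18.808 cm.
m_obj = -d_i/d_o = -18.808/1.63 = -11.538.
Eyepiece angular magnification (image at infinity): M_eye = D/f_e = 25/2.5 = 10.000.
Overall M = m_obj x M_eye = (-11.538)(10.000) = -115.38.
|M| = 115.38.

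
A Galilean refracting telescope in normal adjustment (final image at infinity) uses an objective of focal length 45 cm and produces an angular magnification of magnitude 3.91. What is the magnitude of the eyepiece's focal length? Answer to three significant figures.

|M| = f_obj/|f_eye|, so |f_eye| = f_obj/|M| = 45/3.91 = 11.509 cm.
(The eyepiece is diverging, so its signed focal length is -11.509 cm.)

11.5 cm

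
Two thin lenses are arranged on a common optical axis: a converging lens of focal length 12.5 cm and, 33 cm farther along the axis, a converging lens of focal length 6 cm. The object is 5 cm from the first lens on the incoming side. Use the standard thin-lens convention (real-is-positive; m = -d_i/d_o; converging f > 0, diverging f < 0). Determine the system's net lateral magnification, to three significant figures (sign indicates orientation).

-0.283

Applying the thin-lens equation to the first lens, 1/12.5 = 1/5 + 1/d_i1, which gives d_i1 = -8.333 cm.
Its lateral magnification is m_1 = -d_i1/d_o1 = -(-8.333)/5 = 1.6667.
With d_i1 < 0 the first image is virtual and lies on the object side; the object distance for lens 2 is d_o2 = 33 - (-8.333) = 41.333 cm.
Applying the thin-lens equation again with f_2 = 6 cm and d_o2 = 41.333 cm gives d_i2 = 7.019 cm.
m_2 = -(7.019)/(41.333) = -0.1698.
Overall magnification: m = m_1 m_2 = -0.2830.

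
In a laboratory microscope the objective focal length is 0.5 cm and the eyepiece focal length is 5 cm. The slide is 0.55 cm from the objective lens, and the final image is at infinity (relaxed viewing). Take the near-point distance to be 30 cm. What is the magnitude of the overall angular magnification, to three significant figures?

Objective: 1/d_i = 1/f_obj - 1/d_o = 1/0.5 - 1/0.55 = 0.18182 cm^-1, so d_i = 5.500 cm.
m_obj = -d_i/d_o = -5.500/0.55 = -10.000.
Eyepiece angular magnification (image at infinity): M_eye = D/f_e = 30/5 = 6.000.
Overall M = m_obj x M_eye = (-10.000)(6.000) = -60.00.
|M| = 60.00.

60.0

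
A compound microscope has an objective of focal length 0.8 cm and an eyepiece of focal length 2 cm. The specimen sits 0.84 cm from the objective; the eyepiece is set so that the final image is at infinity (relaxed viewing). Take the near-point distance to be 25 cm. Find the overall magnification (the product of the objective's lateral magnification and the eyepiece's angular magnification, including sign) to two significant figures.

Objective: 1/d_i = 1/f_obj - 1/d_o = 1/0.8 - 1/0.84 = 0.05952 cm^-1, so d_i = 16.800 cm.
m_obj = -d_i/d_o = -16.800/0.84 = -20.000.
Eyepiece angular magnification (image at infinity): M_eye = D/f_e = 25/2 = 12.500.
Overall M = m_obj x M_eye = (-20.000)(12.500) = -250.00.

-250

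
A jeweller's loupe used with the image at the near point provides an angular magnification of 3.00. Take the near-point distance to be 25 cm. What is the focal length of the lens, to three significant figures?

12.5 cm

For the image at the near point, M = 1 + D/f.
f = D/(M - 1) = 25/(3.0 - 1) = 12.500 cm.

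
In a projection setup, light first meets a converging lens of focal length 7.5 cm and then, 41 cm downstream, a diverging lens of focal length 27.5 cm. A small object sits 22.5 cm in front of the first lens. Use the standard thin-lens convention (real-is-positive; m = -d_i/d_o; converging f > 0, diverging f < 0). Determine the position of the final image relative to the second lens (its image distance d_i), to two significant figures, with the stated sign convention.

-14 cm

First lens: d_i1 = 1/(1/7.5 - 1/22.5) = 11.250 cm.
Object distance for lens 2: d_o2 = 41 - 11.250 = 29.750 cm.
Second lens: d_i2 = 1/(1/(-27.5) - 1/(29.750)) = -14.290 cm.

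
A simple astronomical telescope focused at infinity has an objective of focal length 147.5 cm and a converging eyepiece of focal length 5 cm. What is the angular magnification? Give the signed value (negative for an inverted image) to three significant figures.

-29.5

M = -f_obj/f_eye = -147.5/(5) = -29.500.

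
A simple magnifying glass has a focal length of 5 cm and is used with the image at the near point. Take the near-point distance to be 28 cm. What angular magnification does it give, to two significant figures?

6.6

M = 1 + D/f = 1 + 28/5 = 6.600.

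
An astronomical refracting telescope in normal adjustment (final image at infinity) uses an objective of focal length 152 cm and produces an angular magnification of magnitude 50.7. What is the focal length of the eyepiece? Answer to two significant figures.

|M| = f_obj/f_eye, so f_eye = f_obj/|M| = 152/50.7 = 2.998 cm.

3.0 cm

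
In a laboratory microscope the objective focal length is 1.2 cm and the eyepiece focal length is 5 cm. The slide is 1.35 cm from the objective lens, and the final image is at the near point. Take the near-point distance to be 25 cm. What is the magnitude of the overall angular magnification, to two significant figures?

48

Objective: 1/d_i = 1/f_obj - 1/d_o = 1/1.2 - 1/1.35 = 0.09259 cm^-1, so d_i = 10.800 cm.
m_obj = -d_i/d_o = -10.800/1.35 = -8.000.
Eyepiece angular magnification (image at near point): M_eye = 1 + D/f_e = 1 + 25/5 = 6.000.
Overall M = m_obj x M_eye = (-8.000)(6.000) = -48.00.
|M| = 48.00.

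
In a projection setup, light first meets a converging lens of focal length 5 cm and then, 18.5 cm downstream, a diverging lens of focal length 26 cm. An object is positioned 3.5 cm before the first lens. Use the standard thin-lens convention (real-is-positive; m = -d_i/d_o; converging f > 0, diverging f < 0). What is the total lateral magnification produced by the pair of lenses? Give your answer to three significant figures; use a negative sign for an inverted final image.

1.54

Applying the thin-lens equation to the first lens, 1/5 = 1/3.5 + 1/d_i1, which gives d_i1 = -11.667 cm.
Its lateral magnification is m_1 = -d_i1/d_o1 = -(-11.667)/3.5 = 3.3333.
The intermediate image is virtual, 11.667 cm to the left of lens 1, so d_o2 = L - d_i1 = 18.5 - (-11.667) = 30.167 cm.
Applying the thin-lens equation again with f_2 = -26 cm and d_o2 = 30.167 cm gives d_i2 = -13.964 cm.
m_2 = -(-13.964)/(30.167) = 0.4629.
Overall magnification: m = m_1 m_2 = 1.5430.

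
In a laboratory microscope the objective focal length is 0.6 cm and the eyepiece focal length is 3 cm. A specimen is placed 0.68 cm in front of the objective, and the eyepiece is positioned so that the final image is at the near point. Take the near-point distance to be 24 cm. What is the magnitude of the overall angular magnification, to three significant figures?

67.5

Objective: 1/d_i = 1/f_obj - 1/d_o = 1/0.6 - 1/0.68 = 0.19608 cm^-1, so d_i = 5.100 cm.
m_obj = -d_i/d_o = -5.100/0.68 = -7.500.
Eyepiece angular magnification (image at near point): M_eye = 1 + D/f_e = 1 + 24/3 = 9.000.
Overall M = m_obj x M_eye = (-7.500)(9.000) = -67.50.
|M| = 67.50.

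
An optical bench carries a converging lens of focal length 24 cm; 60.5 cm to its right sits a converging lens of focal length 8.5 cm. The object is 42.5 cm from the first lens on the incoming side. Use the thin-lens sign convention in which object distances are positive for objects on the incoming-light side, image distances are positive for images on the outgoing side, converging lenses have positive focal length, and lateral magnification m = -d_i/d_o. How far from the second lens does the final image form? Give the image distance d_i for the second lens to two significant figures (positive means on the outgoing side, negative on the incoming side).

Applying the thin-lens equation to the first lens, 1/24 = 1/42.5 + 1/d_i1, which gives d_i1 = 55.135 cm.
Object distance for lens 2: d_o2 = 60.5 - 55.135 = 5.365 cm.
Applying the thin-lens equation again with f_2 = 8.5 cm and d_o2 = 5.365 cm gives d_i2 = -14.545 cm.

-15 cm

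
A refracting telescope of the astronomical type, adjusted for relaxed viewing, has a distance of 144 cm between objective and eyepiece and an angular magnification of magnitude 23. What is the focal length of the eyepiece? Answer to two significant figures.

In normal adjustment the tube length equals f_obj + f_eye and |M| = f_obj/f_eye.
So f_obj = 23 f_eye and 23 f_eye + f_eye = 144 cm, giving f_eye = 144/24 = 6.000 cm and f_obj = 138.000 cm.

6.0 cm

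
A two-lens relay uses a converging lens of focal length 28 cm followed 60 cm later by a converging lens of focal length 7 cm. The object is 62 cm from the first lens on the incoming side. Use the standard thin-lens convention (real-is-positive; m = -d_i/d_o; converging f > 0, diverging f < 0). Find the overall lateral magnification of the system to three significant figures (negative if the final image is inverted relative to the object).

2.97

First lens: d_i1 = 1/(1/28 - 1/62) = 51.059 cm.
m_1 = -(51.059)/62 = -0.8235.
That image sits 8.941 cm in front of the second lens, so d_o2 = 8.941 cm.
Second lens: d_i2 = 1/(1/7 - 1/(8.941)) = 32.242 cm.
m_2 = -(32.242)/(8.941) = -3.6061.
The system's lateral magnification is m_1 m_2 = (-0.8235)(-3.6061) = 2.9697.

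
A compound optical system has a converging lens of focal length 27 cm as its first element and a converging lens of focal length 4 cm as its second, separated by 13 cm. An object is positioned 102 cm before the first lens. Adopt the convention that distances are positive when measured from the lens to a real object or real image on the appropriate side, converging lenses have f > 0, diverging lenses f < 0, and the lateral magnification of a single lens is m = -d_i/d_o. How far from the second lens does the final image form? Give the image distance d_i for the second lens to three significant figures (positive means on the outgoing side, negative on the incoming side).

3.42 cm

Lens 1: 1/d_i1 = 1/f_1 - 1/d_o1 = 1/27 - 1/102 = 0.02723 cm^-1, so d_i1 = 36.720 cm.
Since 36.720 cm > 13 cm, the first image lies past the second lens and serves as a virtual object: d_o2 = L - d_i1 = -23.720 cm.
Lens 2: 1/d_i2 = 1/f_2 - 1/d_o2 = 1/4 - 1/(-23.720) = 0.29216 cm^-1, so d_i2 = 3.423 cm.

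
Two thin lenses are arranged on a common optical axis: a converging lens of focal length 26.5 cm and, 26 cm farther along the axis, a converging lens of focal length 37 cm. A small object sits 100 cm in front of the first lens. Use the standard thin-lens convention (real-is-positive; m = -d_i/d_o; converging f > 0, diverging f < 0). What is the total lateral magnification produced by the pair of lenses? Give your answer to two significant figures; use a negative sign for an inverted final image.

-0.28

First lens: d_i1 = 1/(1/26.5 - 1/100) = 36.054 cm.
m_1 = -(36.054)/100 = -0.3605.
This image would form 36.054 cm past lens 1, i.e. 10.054 cm beyond lens 2, so it is a virtual object for lens 2: d_o2 = 26 - 36.054 = -10.054 cm.
Second lens: d_i2 = 1/(1/37 - 1/(-10.054)) = 7.906 cm.
m_2 = -(7.906)/(-10.054) = 0.7863.
Total m = m_1 x m_2 = (-0.3605)(0.7863) = -0.2835.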